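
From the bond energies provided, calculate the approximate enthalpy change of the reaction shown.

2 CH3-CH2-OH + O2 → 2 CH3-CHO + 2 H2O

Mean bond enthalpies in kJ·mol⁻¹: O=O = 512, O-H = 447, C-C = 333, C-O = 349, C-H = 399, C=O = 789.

Bonds broken (reactants):
  C-C: 2 × 333 = 666
  C-H: 10 × 399 = 3990
  C-O: 2 × 349 = 698
  O-H: 2 × 447 = 894
  O=O: 1 × 512 = 512
  Σ(broken) = 6760 kJ
Bonds formed (products):
  C-C: 2 × 333 = 666
  C-H: 8 × 399 = 3192
  C=O: 2 × 789 = 1578
  O-H: 4 × 447 = 1788
  Σ(formed) = 7224 kJ
ΔH = Σ(broken) − Σ(formed) = 6760 − 7224 = −464 kJ

ΔH ≈ −464 kJ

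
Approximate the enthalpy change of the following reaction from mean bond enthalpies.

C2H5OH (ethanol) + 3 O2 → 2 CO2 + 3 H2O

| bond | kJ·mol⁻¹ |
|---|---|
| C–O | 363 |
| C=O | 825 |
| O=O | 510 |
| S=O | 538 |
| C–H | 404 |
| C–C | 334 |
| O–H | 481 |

Bonds broken (reactants):
  C–C: 1 × 334 = 334
  C–H: 5 × 404 = 2020
  C–O: 1 × 363 = 363
  O–H: 1 × 481 = 481
  O=O: 3 × 510 = 1530
  Σ(broken) = 4728 kJ
Bonds formed (products):
  C=O: 4 × 825 = 3300
  O–H: 6 × 481 = 2886
  Σ(formed) = 6186 kJ
ΔH = Σ(broken) − Σ(formed) = 4728 − 6186 = −1458 kJ

ΔH ≈ −1458 kJ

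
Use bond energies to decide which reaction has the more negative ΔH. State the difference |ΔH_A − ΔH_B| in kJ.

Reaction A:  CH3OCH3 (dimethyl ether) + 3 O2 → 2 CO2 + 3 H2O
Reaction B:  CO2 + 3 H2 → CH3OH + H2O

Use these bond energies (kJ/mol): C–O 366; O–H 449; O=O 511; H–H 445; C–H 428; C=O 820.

Reaction A, by 1119 kJ

Reaction A:
  Bonds broken (reactants):
    C–H: 6 × 428 = 2568
    C–O: 2 × 366 = 732
    O=O: 3 × 511 = 1533
    Σ(broken) = 4833 kJ
  Bonds formed (products):
    C=O: 4 × 820 = 3280
    O–H: 6 × 449 = 2694
    Σ(formed) = 5974 kJ
  ΔH_A = 4833 − 5974 = −1141 kJ
Reaction B:
  Bonds broken (reactants):
    C=O: 2 × 820 = 1640
    H–H: 3 × 445 = 1335
    Σ(broken) = 2975 kJ
  Bonds formed (products):
    C–H: 3 × 428 = 1284
    C–O: 1 × 366 = 366
    O–H: 3 × 449 = 1347
    Σ(formed) = 2997 kJ
  ΔH_B = 2975 − 2997 = −22 kJ
ΔH_A − ΔH_B = −1119 kJ, so reaction A has the more negative ΔH; |ΔH_A − ΔH_B| = 1119 kJ.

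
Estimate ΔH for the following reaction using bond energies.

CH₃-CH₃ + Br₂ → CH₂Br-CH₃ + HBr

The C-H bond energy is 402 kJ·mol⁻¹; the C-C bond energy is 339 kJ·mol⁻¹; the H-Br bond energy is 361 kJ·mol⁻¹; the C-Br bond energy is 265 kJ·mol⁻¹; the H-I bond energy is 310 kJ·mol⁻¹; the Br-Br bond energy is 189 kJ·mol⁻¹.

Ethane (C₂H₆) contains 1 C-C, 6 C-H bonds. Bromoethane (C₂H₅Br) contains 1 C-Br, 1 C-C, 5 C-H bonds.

ΔH ≈ −35 kJ

Bonds broken (reactants):
  Br-Br: 1 × 189 = 189
  C-C: 1 × 339 = 339
  C-H: 6 × 402 = 2412
  Σ(broken) = 2940 kJ
Bonds formed (products):
  C-Br: 1 × 265 = 265
  C-C: 1 × 339 = 339
  C-H: 5 × 402 = 2010
  H-Br: 1 × 361 = 361
  Σ(formed) = 2975 kJ
ΔH = Σ(broken) − Σ(formed) = 2940 − 2975 = −35 kJ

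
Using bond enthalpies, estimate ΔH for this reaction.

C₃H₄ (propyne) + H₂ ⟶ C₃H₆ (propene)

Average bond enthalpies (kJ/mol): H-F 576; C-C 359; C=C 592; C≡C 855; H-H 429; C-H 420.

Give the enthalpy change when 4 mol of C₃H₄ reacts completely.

ΔH = −592 kJ

Bonds broken (reactants):
  C≡C: 1 × 855 = 855
  C-C: 1 × 359 = 359
  C-H: 4 × 420 = 1680
  H-H: 1 × 429 = 429
  Σ(broken) = 3323 kJ
Bonds formed (products):
  C-C: 1 × 359 = 359
  C-H: 6 × 420 = 2520
  C=C: 1 × 592 = 592
  Σ(formed) = 3471 kJ
ΔH = Σ(broken) − Σ(formed) = 3323 − 3471 = −148 kJ
For 4× the reaction as written: 4 × (−148) = −592 kJ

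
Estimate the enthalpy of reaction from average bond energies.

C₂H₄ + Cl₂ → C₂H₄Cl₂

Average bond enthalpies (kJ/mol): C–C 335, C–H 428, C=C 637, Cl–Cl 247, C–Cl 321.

Bonds broken (reactants):
  C–H: 4 × 428 = 1712
  C=C: 1 × 637 = 637
  Cl–Cl: 1 × 247 = 247
  Σ(broken) = 2596 kJ
Bonds formed (products):
  C–C: 1 × 335 = 335
  C–Cl: 2 × 321 = 642
  C–H: 4 × 428 = 1712
  Σ(formed) = 2689 kJ
ΔH = Σ(broken) − Σ(formed) = 2596 − 2689 = −93 kJ

ΔH ≈ −93 kJ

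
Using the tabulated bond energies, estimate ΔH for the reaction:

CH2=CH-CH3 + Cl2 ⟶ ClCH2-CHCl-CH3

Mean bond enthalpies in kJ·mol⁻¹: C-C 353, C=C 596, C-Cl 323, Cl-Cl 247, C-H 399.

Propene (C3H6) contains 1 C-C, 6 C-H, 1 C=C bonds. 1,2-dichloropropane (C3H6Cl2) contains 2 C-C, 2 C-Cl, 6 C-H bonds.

ΔH ≈ −156 kJ

Bonds broken (reactants):
  C-C: 1 × 353 = 353
  C-H: 6 × 399 = 2394
  C=C: 1 × 596 = 596
  Cl-Cl: 1 × 247 = 247
  Σ(broken) = 3590 kJ
Bonds formed (products):
  C-C: 2 × 353 = 706
  C-Cl: 2 × 323 = 646
  C-H: 6 × 399 = 2394
  Σ(formed) = 3746 kJ
ΔH = Σ(broken) − Σ(formed) = 3590 − 3746 = −156 kJ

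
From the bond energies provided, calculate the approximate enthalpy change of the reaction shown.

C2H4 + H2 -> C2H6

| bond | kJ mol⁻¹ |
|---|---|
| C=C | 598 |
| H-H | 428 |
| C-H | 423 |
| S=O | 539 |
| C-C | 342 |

Bonds broken (reactants):
  C-H: 4 × 423 = 1692
  C=C: 1 × 598 = 598
  H-H: 1 × 428 = 428
  Σ(broken) = 2718 kJ
Bonds formed (products):
  C-C: 1 × 342 = 342
  C-H: 6 × 423 = 2538
  Σ(formed) = 2880 kJ
ΔH = Σ(broken) − Σ(formed) = 2718 − 2880 = −162 kJ

ΔH ≈ −162 kJ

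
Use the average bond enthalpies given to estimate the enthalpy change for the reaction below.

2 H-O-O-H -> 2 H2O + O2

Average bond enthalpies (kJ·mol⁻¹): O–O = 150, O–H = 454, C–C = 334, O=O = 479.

Bonds broken (reactants):
  O–H: 4 × 454 = 1816
  O–O: 2 × 150 = 300
  Σ(broken) = 2116 kJ
Bonds formed (products):
  O–H: 4 × 454 = 1816
  O=O: 1 × 479 = 479
  Σ(formed) = 2295 kJ
ΔH = Σ(broken) − Σ(formed) = 2116 − 2295 = −179 kJ

ΔH ≈ −179 kJ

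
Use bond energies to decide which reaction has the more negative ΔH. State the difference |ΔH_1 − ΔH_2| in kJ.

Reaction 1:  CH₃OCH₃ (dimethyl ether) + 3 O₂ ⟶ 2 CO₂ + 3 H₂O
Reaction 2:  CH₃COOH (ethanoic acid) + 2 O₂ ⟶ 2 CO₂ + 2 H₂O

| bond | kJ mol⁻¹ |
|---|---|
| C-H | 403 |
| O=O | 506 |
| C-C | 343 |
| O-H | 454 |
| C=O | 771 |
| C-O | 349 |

Reaction 1, by 412 kJ

Reaction 1:
  Bonds broken (reactants):
    C-H: 6 × 403 = 2418
    C-O: 2 × 349 = 698
    O=O: 3 × 506 = 1518
    Σ(broken) = 4634 kJ
  Bonds formed (products):
    C=O: 4 × 771 = 3084
    O-H: 6 × 454 = 2724
    Σ(formed) = 5808 kJ
  ΔH_1 = 4634 − 5808 = −1174 kJ
Reaction 2:
  Bonds broken (reactants):
    C-C: 1 × 343 = 343
    C-H: 3 × 403 = 1209
    C-O: 1 × 349 = 349
    C=O: 1 × 771 = 771
    O-H: 1 × 454 = 454
    O=O: 2 × 506 = 1012
    Σ(broken) = 4138 kJ
  Bonds formed (products):
    C=O: 4 × 771 = 3084
    O-H: 4 × 454 = 1816
    Σ(formed) = 4900 kJ
  ΔH_2 = 4138 − 4900 = −762 kJ
ΔH_1 − ΔH_2 = −412 kJ, so reaction 1 has the more negative ΔH; |ΔH_1 − ΔH_2| = 412 kJ.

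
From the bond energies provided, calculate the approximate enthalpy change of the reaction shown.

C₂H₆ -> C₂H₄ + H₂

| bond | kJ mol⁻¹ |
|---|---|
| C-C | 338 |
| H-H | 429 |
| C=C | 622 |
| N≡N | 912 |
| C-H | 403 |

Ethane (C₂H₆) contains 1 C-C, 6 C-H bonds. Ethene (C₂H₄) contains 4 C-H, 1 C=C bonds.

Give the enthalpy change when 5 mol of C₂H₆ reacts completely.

ΔH = +465 kJ

Bonds broken (reactants):
  C-C: 1 × 338 = 338
  C-H: 6 × 403 = 2418
  Σ(broken) = 2756 kJ
Bonds formed (products):
  C-H: 4 × 403 = 1612
  C=C: 1 × 622 = 622
  H-H: 1 × 429 = 429
  Σ(formed) = 2663 kJ
ΔH = Σ(broken) − Σ(formed) = 2756 − 2663 = +93 kJ
For 5× the reaction as written: 5 × (+93) = +465 kJ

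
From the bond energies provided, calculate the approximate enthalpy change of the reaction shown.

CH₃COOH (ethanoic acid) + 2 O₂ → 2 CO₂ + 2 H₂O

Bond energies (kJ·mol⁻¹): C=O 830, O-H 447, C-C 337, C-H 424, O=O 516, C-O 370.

Bonds broken (reactants):
  C-C: 1 × 337 = 337
  C-H: 3 × 424 = 1272
  C-O: 1 × 370 = 370
  C=O: 1 × 830 = 830
  O-H: 1 × 447 = 447
  O=O: 2 × 516 = 1032
  Σ(broken) = 4288 kJ
Bonds formed (products):
  C=O: 4 × 830 = 3320
  O-H: 4 × 447 = 1788
  Σ(formed) = 5108 kJ
ΔH = Σ(broken) − Σ(formed) = 4288 − 5108 = −820 kJ

ΔH ≈ −820 kJ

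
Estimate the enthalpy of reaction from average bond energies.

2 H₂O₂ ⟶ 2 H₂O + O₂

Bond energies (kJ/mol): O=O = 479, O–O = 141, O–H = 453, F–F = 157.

ΔH ≈ −197 kJ

Bonds broken (reactants):
  O–H: 4 × 453 = 1812
  O–O: 2 × 141 = 282
  Σ(broken) = 2094 kJ
Bonds formed (products):
  O–H: 4 × 453 = 1812
  O=O: 1 × 479 = 479
  Σ(formed) = 2291 kJ
ΔH = Σ(broken) − Σ(formed) = 2094 − 2291 = −197 kJ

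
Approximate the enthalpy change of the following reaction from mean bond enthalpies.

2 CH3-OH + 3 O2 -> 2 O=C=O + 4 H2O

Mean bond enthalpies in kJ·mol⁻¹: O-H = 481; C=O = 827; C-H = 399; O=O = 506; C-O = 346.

Bonds broken (reactants):
  C-H: 6 × 399 = 2394
  C-O: 2 × 346 = 692
  O-H: 2 × 481 = 962
  O=O: 3 × 506 = 1518
  Σ(broken) = 5566 kJ
Bonds formed (products):
  C=O: 4 × 827 = 3308
  O-H: 8 × 481 = 3848
  Σ(formed) = 7156 kJ
ΔH = Σ(broken) − Σ(formed) = 5566 − 7156 = −1590 kJ

ΔH ≈ −1590 kJ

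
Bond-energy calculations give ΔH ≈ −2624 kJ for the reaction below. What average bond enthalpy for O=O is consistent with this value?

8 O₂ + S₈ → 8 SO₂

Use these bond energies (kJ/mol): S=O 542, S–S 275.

D(O=O) ≈ 481 kJ/mol

Let D be the O=O bond energy.
Σ(broken) = 8×D + 8×275 = 2200 + 8D
Σ(formed) = 16×542 = 8672
ΔH = Σ(broken) − Σ(formed) = (2200 + 8D) − (8672) = −6472 + 8D
Setting this equal to −2624 kJ gives 8D = 3848, so D = 481 kJ/mol.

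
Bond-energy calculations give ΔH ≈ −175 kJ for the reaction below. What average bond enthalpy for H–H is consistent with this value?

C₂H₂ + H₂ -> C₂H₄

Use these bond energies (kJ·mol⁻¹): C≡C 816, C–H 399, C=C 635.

Let D be the H–H bond energy.
Σ(broken) = 1×816 + 2×399 + 1×D = 1614 + D
Σ(formed) = 4×399 + 1×635 = 2231
ΔH = Σ(broken) − Σ(formed) = (1614 + D) − (2231) = −617 + D
Setting this equal to −175 kJ gives D = 442 kJ/mol.

D(H–H) ≈ 442 kJ/mol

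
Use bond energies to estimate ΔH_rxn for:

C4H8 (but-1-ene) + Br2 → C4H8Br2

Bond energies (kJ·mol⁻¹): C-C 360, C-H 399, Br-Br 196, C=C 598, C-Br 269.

ΔH ≈ −104 kJ

Bonds broken (reactants):
  Br-Br: 1 × 196 = 196
  C-C: 2 × 360 = 720
  C-H: 8 × 399 = 3192
  C=C: 1 × 598 = 598
  Σ(broken) = 4706 kJ
Bonds formed (products):
  C-Br: 2 × 269 = 538
  C-C: 3 × 360 = 1080
  C-H: 8 × 399 = 3192
  Σ(formed) = 4810 kJ
ΔH = Σ(broken) − Σ(formed) = 4706 − 4810 = −104 kJ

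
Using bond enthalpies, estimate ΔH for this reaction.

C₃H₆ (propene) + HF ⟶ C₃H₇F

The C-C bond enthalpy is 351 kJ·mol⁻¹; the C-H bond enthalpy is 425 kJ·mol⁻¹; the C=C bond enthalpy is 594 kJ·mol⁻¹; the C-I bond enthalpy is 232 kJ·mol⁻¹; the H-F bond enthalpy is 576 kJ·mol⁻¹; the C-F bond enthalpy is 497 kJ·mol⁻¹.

Bonds broken (reactants):
  C-C: 1 × 351 = 351
  C-H: 6 × 425 = 2550
  C=C: 1 × 594 = 594
  H-F: 1 × 576 = 576
  Σ(broken) = 4071 kJ
Bonds formed (products):
  C-C: 2 × 351 = 702
  C-F: 1 × 497 = 497
  C-H: 7 × 425 = 2975
  Σ(formed) = 4174 kJ
ΔH = Σ(broken) − Σ(formed) = 4071 − 4174 = −103 kJ

ΔH ≈ −103 kJ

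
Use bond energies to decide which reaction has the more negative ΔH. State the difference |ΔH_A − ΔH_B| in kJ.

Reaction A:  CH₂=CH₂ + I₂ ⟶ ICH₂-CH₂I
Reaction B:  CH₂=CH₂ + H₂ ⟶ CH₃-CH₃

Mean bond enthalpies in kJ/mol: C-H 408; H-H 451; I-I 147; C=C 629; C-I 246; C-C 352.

Reaction A:
  Bonds broken (reactants):
    C-H: 4 × 408 = 1632
    C=C: 1 × 629 = 629
    I-I: 1 × 147 = 147
    Σ(broken) = 2408 kJ
  Bonds formed (products):
    C-C: 1 × 352 = 352
    C-H: 4 × 408 = 1632
    C-I: 2 × 246 = 492
    Σ(formed) = 2476 kJ
  ΔH_A = 2408 − 2476 = −68 kJ
Reaction B:
  Bonds broken (reactants):
    C-H: 4 × 408 = 1632
    C=C: 1 × 629 = 629
    H-H: 1 × 451 = 451
    Σ(broken) = 2712 kJ
  Bonds formed (products):
    C-C: 1 × 352 = 352
    C-H: 6 × 408 = 2448
    Σ(formed) = 2800 kJ
  ΔH_B = 2712 − 2800 = −88 kJ
ΔH_A − ΔH_B = +20 kJ, so reaction B has the more negative ΔH; |ΔH_A − ΔH_B| = 20 kJ.

Reaction B, by 20 kJ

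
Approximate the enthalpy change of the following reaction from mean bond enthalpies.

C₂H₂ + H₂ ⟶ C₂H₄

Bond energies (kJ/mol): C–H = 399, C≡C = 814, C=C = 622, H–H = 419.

Bonds broken (reactants):
  C≡C: 1 × 814 = 814
  C–H: 2 × 399 = 798
  H–H: 1 × 419 = 419
  Σ(broken) = 2031 kJ
Bonds formed (products):
  C–H: 4 × 399 = 1596
  C=C: 1 × 622 = 622
  Σ(formed) = 2218 kJ
ΔH = Σ(broken) − Σ(formed) = 2031 − 2218 = −187 kJ

ΔH ≈ −187 kJ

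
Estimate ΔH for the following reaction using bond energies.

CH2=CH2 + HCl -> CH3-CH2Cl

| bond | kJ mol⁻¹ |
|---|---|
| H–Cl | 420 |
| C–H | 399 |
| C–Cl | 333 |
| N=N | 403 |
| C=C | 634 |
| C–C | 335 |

Bonds broken (reactants):
  C–H: 4 × 399 = 1596
  C=C: 1 × 634 = 634
  H–Cl: 1 × 420 = 420
  Σ(broken) = 2650 kJ
Bonds formed (products):
  C–C: 1 × 335 = 335
  C–Cl: 1 × 333 = 333
  C–H: 5 × 399 = 1995
  Σ(formed) = 2663 kJ
ΔH = Σ(broken) − Σ(formed) = 2650 − 2663 = −13 kJ

ΔH ≈ −13 kJ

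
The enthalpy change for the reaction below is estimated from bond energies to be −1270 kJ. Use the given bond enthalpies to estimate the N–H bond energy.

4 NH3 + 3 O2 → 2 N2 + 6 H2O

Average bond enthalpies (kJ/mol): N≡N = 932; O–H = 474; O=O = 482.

Let D be the N–H bond energy.
Σ(broken) = 12×D + 3×482 = 1446 + 12D
Σ(formed) = 2×932 + 12×474 = 7552
ΔH = Σ(broken) − Σ(formed) = (1446 + 12D) − (7552) = −6106 + 12D
Setting this equal to −1270 kJ gives 12D = 4836, so D = 403 kJ/mol.

D(N–H) ≈ 403 kJ/mol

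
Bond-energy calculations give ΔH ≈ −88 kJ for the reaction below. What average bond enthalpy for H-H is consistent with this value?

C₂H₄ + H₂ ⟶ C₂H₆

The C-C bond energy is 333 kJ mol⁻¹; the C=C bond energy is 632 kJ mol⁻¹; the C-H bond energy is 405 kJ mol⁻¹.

Let D be the H-H bond energy.
Σ(broken) = 4×405 + 1×632 + 1×D = 2252 + D
Σ(formed) = 1×333 + 6×405 = 2763
ΔH = Σ(broken) − Σ(formed) = (2252 + D) − (2763) = −511 + D
Setting this equal to −88 kJ gives D = 423 kJ/mol.

D(H-H) ≈ 423 kJ/mol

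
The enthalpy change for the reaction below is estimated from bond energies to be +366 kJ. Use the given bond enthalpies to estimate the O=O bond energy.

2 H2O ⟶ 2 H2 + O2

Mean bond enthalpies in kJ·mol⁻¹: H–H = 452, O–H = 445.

D(O=O) ≈ 510 kJ/mol

Let D be the O=O bond energy.
Σ(broken) = 4×445 = 1780
Σ(formed) = 2×452 + 1×D = 904 + D
ΔH = Σ(broken) − Σ(formed) = (1780) − (904 + D) = +876 − D
Setting this equal to +366 kJ gives D = 510 kJ/mol.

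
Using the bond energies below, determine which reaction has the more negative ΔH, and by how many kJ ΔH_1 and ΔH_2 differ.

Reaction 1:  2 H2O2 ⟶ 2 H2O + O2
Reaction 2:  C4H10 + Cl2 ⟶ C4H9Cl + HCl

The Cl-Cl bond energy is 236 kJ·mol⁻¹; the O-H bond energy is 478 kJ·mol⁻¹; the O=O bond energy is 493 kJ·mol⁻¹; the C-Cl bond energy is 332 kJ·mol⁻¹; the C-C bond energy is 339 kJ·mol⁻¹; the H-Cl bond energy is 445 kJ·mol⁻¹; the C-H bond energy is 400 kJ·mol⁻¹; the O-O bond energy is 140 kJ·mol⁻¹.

Reaction 1, by 72 kJ

Reaction 1:
  Bonds broken (reactants):
    O-H: 4 × 478 = 1912
    O-O: 2 × 140 = 280
    Σ(broken) = 2192 kJ
  Bonds formed (products):
    O-H: 4 × 478 = 1912
    O=O: 1 × 493 = 493
    Σ(formed) = 2405 kJ
  ΔH_1 = 2192 − 2405 = −213 kJ
Reaction 2:
  Bonds broken (reactants):
    C-C: 3 × 339 = 1017
    C-H: 10 × 400 = 4000
    Cl-Cl: 1 × 236 = 236
    Σ(broken) = 5253 kJ
  Bonds formed (products):
    C-C: 3 × 339 = 1017
    C-Cl: 1 × 332 = 332
    C-H: 9 × 400 = 3600
    H-Cl: 1 × 445 = 445
    Σ(formed) = 5394 kJ
  ΔH_2 = 5253 − 5394 = −141 kJ
ΔH_1 − ΔH_2 = −72 kJ, so reaction 1 has the more negative ΔH; |ΔH_1 − ΔH_2| = 72 kJ.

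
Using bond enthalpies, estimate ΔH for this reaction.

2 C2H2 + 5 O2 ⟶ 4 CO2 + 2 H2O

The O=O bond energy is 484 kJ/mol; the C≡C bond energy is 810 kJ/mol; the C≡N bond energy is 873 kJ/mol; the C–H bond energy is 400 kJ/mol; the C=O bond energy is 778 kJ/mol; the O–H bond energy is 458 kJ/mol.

ΔH ≈ −2416 kJ

Bonds broken (reactants):
  C≡C: 2 × 810 = 1620
  C–H: 4 × 400 = 1600
  O=O: 5 × 484 = 2420
  Σ(broken) = 5640 kJ
Bonds formed (products):
  C=O: 8 × 778 = 6224
  O–H: 4 × 458 = 1832
  Σ(formed) = 8056 kJ
ΔH = Σ(broken) − Σ(formed) = 5640 − 8056 = −2416 kJ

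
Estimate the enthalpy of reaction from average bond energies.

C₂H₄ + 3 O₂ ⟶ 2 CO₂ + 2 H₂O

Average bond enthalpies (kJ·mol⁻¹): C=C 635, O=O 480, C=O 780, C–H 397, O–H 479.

Bonds broken (reactants):
  C–H: 4 × 397 = 1588
  C=C: 1 × 635 = 635
  O=O: 3 × 480 = 1440
  Σ(broken) = 3663 kJ
Bonds formed (products):
  C=O: 4 × 780 = 3120
  O–H: 4 × 479 = 1916
  Σ(formed) = 5036 kJ
ΔH = Σ(broken) − Σ(formed) = 3663 − 5036 = −1373 kJ

ΔH ≈ −1373 kJ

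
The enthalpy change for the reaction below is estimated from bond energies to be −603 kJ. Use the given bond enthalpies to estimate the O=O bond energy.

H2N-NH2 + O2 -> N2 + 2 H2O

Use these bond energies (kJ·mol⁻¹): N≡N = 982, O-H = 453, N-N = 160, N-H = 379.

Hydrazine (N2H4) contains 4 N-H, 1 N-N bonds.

D(O=O) ≈ 515 kJ/mol

Let D be the O=O bond energy.
Σ(broken) = 4×379 + 1×160 + 1×D = 1676 + D
Σ(formed) = 1×982 + 4×453 = 2794
ΔH = Σ(broken) − Σ(formed) = (1676 + D) − (2794) = −1118 + D
Setting this equal to −603 kJ gives D = 515 kJ/mol.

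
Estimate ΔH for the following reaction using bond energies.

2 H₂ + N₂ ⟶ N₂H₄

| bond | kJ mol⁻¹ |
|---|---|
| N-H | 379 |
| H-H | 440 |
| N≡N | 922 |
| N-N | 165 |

Bonds broken (reactants):
  H-H: 2 × 440 = 880
  N≡N: 1 × 922 = 922
  Σ(broken) = 1802 kJ
Bonds formed (products):
  N-H: 4 × 379 = 1516
  N-N: 1 × 165 = 165
  Σ(formed) = 1681 kJ
ΔH = Σ(broken) − Σ(formed) = 1802 − 1681 = +121 kJ

ΔH ≈ +121 kJ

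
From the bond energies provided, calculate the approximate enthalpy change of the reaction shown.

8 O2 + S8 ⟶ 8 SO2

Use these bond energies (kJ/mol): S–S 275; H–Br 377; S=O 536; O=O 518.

ΔH ≈ −2232 kJ

Bonds broken (reactants):
  O=O: 8 × 518 = 4144
  S–S: 8 × 275 = 2200
  Σ(broken) = 6344 kJ
Bonds formed (products):
  S=O: 16 × 536 = 8576
  Σ(formed) = 8576 kJ
ΔH = Σ(broken) − Σ(formed) = 6344 − 8576 = −2232 kJ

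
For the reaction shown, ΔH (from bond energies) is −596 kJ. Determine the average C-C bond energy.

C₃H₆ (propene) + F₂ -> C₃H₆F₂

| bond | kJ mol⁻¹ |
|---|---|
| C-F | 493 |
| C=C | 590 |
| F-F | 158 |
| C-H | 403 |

D(C-C) ≈ 358 kJ/mol

Let D be the C-C bond energy.
Σ(broken) = 1×D + 6×403 + 1×590 + 1×158 = 3166 + D
Σ(formed) = 2×D + 2×493 + 6×403 = 3404 + 2D
ΔH = Σ(broken) − Σ(formed) = (3166 + D) − (3404 + 2D) = −238 − D
Setting this equal to −596 kJ gives D = 358 kJ/mol.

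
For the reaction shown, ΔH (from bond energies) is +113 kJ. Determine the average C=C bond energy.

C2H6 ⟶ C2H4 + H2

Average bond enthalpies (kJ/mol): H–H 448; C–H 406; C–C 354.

D(C=C) ≈ 605 kJ/mol

Let D be the C=C bond energy.
Σ(broken) = 1×354 + 6×406 = 2790
Σ(formed) = 4×406 + 1×D + 1×448 = 2072 + D
ΔH = Σ(broken) − Σ(formed) = (2790) − (2072 + D) = +718 − D
Setting this equal to +113 kJ gives D = 605 kJ/mol.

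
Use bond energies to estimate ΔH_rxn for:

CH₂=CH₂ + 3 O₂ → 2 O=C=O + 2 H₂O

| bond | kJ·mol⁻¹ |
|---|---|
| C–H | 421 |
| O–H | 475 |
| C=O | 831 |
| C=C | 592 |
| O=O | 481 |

ΔH ≈ −1505 kJ

Bonds broken (reactants):
  C–H: 4 × 421 = 1684
  C=C: 1 × 592 = 592
  O=O: 3 × 481 = 1443
  Σ(broken) = 3719 kJ
Bonds formed (products):
  C=O: 4 × 831 = 3324
  O–H: 4 × 475 = 1900
  Σ(formed) = 5224 kJ
ΔH = Σ(broken) − Σ(formed) = 3719 − 5224 = −1505 kJ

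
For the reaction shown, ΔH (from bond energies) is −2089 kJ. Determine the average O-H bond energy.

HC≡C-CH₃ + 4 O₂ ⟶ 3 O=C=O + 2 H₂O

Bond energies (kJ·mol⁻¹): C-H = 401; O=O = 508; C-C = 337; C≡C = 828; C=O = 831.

D(O-H) ≈ 476 kJ/mol

Let D be the O-H bond energy.
Σ(broken) = 1×828 + 1×337 + 4×401 + 4×508 = 4801
Σ(formed) = 6×831 + 4×D = 4986 + 4D
ΔH = Σ(broken) − Σ(formed) = (4801) − (4986 + 4D) = −185 − 4D
Setting this equal to −2089 kJ gives 4D = 1904, so D = 476 kJ/mol.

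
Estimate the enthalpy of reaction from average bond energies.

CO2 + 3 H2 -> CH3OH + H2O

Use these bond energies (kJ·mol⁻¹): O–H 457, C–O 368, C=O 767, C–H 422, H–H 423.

ΔH ≈ −202 kJ

Bonds broken (reactants):
  C=O: 2 × 767 = 1534
  H–H: 3 × 423 = 1269
  Σ(broken) = 2803 kJ
Bonds formed (products):
  C–H: 3 × 422 = 1266
  C–O: 1 × 368 = 368
  O–H: 3 × 457 = 1371
  Σ(formed) = 3005 kJ
ΔH = Σ(broken) − Σ(formed) = 2803 − 3005 = −202 kJ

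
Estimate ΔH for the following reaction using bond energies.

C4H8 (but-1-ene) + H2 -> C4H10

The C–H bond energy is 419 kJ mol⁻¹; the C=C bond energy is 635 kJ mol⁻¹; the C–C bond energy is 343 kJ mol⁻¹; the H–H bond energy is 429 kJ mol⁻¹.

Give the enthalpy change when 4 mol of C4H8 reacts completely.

Bonds broken (reactants):
  C–C: 2 × 343 = 686
  C–H: 8 × 419 = 3352
  C=C: 1 × 635 = 635
  H–H: 1 × 429 = 429
  Σ(broken) = 5102 kJ
Bonds formed (products):
  C–C: 3 × 343 = 1029
  C–H: 10 × 419 = 4190
  Σ(formed) = 5219 kJ
ΔH = Σ(broken) − Σ(formed) = 5102 − 5219 = −117 kJ
For 4× the reaction as written: 4 × (−117) = −468 kJ

ΔH = −468 kJ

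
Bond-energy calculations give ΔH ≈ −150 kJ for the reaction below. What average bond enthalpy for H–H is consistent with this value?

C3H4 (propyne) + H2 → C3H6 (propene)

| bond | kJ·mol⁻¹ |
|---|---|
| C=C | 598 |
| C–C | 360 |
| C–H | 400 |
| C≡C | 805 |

Let D be the H–H bond energy.
Σ(broken) = 1×805 + 1×360 + 4×400 + 1×D = 2765 + D
Σ(formed) = 1×360 + 6×400 + 1×598 = 3358
ΔH = Σ(broken) − Σ(formed) = (2765 + D) − (3358) = −593 + D
Setting this equal to −150 kJ gives D = 443 kJ/mol.

D(H–H) ≈ 443 kJ/mol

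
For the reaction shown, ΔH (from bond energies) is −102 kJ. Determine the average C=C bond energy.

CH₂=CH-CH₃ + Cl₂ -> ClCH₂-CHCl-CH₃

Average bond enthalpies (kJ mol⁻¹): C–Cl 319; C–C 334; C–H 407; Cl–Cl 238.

Let D be the C=C bond energy.
Σ(broken) = 1×334 + 6×407 + 1×D + 1×238 = 3014 + D
Σ(formed) = 2×334 + 2×319 + 6×407 = 3748
ΔH = Σ(broken) − Σ(formed) = (3014 + D) − (3748) = −734 + D
Setting this equal to −102 kJ gives D = 632 kJ/mol.

D(C=C) ≈ 632 kJ/mol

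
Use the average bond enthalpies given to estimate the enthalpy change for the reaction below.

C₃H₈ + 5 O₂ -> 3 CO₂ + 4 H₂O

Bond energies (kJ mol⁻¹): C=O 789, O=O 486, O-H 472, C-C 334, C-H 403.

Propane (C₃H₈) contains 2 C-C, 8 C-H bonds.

Bonds broken (reactants):
  C-C: 2 × 334 = 668
  C-H: 8 × 403 = 3224
  O=O: 5 × 486 = 2430
  Σ(broken) = 6322 kJ
Bonds formed (products):
  C=O: 6 × 789 = 4734
  O-H: 8 × 472 = 3776
  Σ(formed) = 8510 kJ
ΔH = Σ(broken) − Σ(formed) = 6322 − 8510 = −2188 kJ

ΔH ≈ −2188 kJ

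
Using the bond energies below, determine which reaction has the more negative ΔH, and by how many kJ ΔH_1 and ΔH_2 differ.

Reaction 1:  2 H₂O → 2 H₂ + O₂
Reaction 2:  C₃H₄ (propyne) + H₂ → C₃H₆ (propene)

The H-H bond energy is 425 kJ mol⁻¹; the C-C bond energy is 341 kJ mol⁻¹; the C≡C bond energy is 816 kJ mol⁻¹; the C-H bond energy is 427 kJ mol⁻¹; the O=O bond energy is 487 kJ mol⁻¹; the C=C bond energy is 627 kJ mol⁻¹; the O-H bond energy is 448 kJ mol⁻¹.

Reaction 1:
  Bonds broken (reactants):
    O-H: 4 × 448 = 1792
    Σ(broken) = 1792 kJ
  Bonds formed (products):
    H-H: 2 × 425 = 850
    O=O: 1 × 487 = 487
    Σ(formed) = 1337 kJ
  ΔH_1 = 1792 − 1337 = +455 kJ
Reaction 2:
  Bonds broken (reactants):
    C≡C: 1 × 816 = 816
    C-C: 1 × 341 = 341
    C-H: 4 × 427 = 1708
    H-H: 1 × 425 = 425
    Σ(broken) = 3290 kJ
  Bonds formed (products):
    C-C: 1 × 341 = 341
    C-H: 6 × 427 = 2562
    C=C: 1 × 627 = 627
    Σ(formed) = 3530 kJ
  ΔH_2 = 3290 − 3530 = −240 kJ
ΔH_1 − ΔH_2 = +695 kJ, so reaction 2 has the more negative ΔH; |ΔH_1 − ΔH_2| = 695 kJ.

Reaction 2, by 695 kJ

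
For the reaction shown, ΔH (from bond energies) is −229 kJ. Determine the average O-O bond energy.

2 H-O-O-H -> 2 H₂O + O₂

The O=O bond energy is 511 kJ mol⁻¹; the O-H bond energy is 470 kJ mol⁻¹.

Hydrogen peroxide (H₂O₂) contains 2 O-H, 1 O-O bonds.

D(O-O) ≈ 141 kJ/mol

Let D be the O-O bond energy.
Σ(broken) = 4×470 + 2×D = 1880 + 2D
Σ(formed) = 4×470 + 1×511 = 2391
ΔH = Σ(broken) − Σ(formed) = (1880 + 2D) − (2391) = −511 + 2D
Setting this equal to −229 kJ gives 2D = 282, so D = 141 kJ/mol.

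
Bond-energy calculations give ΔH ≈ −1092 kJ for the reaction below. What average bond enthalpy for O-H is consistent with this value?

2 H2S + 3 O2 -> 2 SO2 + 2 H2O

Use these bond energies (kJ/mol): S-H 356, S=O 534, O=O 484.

D(O-H) ≈ 458 kJ/mol

Let D be the O-H bond energy.
Σ(broken) = 3×484 + 4×356 = 2876
Σ(formed) = 4×D + 4×534 = 2136 + 4D
ΔH = Σ(broken) − Σ(formed) = (2876) − (2136 + 4D) = +740 − 4D
Setting this equal to −1092 kJ gives 4D = 1832, so D = 458 kJ/mol.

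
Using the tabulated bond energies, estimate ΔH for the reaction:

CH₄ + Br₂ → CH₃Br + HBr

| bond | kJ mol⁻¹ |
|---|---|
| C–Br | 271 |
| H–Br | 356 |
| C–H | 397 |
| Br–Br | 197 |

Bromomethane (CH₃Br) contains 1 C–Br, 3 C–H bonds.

ΔH ≈ −33 kJ

Bonds broken (reactants):
  Br–Br: 1 × 197 = 197
  C–H: 4 × 397 = 1588
  Σ(broken) = 1785 kJ
Bonds formed (products):
  C–Br: 1 × 271 = 271
  C–H: 3 × 397 = 1191
  H–Br: 1 × 356 = 356
  Σ(formed) = 1818 kJ
ΔH = Σ(broken) − Σ(formed) = 1785 − 1818 = −33 kJ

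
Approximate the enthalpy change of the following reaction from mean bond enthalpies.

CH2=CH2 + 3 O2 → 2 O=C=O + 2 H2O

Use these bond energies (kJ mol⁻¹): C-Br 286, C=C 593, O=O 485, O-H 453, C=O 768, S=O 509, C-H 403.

ΔH ≈ −1224 kJ

Bonds broken (reactants):
  C-H: 4 × 403 = 1612
  C=C: 1 × 593 = 593
  O=O: 3 × 485 = 1455
  Σ(broken) = 3660 kJ
Bonds formed (products):
  C=O: 4 × 768 = 3072
  O-H: 4 × 453 = 1812
  Σ(formed) = 4884 kJ
ΔH = Σ(broken) − Σ(formed) = 3660 − 4884 = −1224 kJ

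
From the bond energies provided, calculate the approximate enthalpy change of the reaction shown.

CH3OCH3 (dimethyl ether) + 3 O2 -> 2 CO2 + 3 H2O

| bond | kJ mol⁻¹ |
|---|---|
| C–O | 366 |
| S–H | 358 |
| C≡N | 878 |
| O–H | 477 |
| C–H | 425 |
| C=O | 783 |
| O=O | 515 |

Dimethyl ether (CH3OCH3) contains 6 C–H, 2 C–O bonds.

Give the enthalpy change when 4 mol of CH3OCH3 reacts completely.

ΔH = −4668 kJ

Bonds broken (reactants):
  C–H: 6 × 425 = 2550
  C–O: 2 × 366 = 732
  O=O: 3 × 515 = 1545
  Σ(broken) = 4827 kJ
Bonds formed (products):
  C=O: 4 × 783 = 3132
  O–H: 6 × 477 = 2862
  Σ(formed) = 5994 kJ
ΔH = Σ(broken) − Σ(formed) = 4827 − 5994 = −1167 kJ
For 4× the reaction as written: 4 × (−1167) = −4668 kJ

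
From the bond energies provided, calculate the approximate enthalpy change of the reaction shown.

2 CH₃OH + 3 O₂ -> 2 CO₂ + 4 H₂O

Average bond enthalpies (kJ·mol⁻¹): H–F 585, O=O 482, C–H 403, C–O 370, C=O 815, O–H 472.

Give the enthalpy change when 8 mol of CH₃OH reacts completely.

ΔH = −5952 kJ

Bonds broken (reactants):
  C–H: 6 × 403 = 2418
  C–O: 2 × 370 = 740
  O–H: 2 × 472 = 944
  O=O: 3 × 482 = 1446
  Σ(broken) = 5548 kJ
Bonds formed (products):
  C=O: 4 × 815 = 3260
  O–H: 8 × 472 = 3776
  Σ(formed) = 7036 kJ
ΔH = Σ(broken) − Σ(formed) = 5548 − 7036 = −1488 kJ
For 4× the reaction as written: 4 × (−1488) = −5952 kJ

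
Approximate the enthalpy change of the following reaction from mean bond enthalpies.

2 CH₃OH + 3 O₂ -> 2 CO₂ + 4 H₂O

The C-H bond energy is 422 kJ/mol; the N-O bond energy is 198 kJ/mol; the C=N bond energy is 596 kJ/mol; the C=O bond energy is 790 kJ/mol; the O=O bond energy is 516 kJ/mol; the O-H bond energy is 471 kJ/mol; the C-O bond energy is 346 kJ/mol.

ΔH ≈ −1214 kJ

Bonds broken (reactants):
  C-H: 6 × 422 = 2532
  C-O: 2 × 346 = 692
  O-H: 2 × 471 = 942
  O=O: 3 × 516 = 1548
  Σ(broken) = 5714 kJ
Bonds formed (products):
  C=O: 4 × 790 = 3160
  O-H: 8 × 471 = 3768
  Σ(formed) = 6928 kJ
ΔH = Σ(broken) − Σ(formed) = 5714 − 6928 = −1214 kJ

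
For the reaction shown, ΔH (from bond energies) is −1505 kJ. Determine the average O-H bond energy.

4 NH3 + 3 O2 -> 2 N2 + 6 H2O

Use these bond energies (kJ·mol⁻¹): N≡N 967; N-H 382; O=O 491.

Let D be the O-H bond energy.
Σ(broken) = 12×382 + 3×491 = 6057
Σ(formed) = 2×967 + 12×D = 1934 + 12D
ΔH = Σ(broken) − Σ(formed) = (6057) − (1934 + 12D) = +4123 − 12D
Setting this equal to −1505 kJ gives 12D = 5628, so D = 469 kJ/mol.

D(O-H) ≈ 469 kJ/mol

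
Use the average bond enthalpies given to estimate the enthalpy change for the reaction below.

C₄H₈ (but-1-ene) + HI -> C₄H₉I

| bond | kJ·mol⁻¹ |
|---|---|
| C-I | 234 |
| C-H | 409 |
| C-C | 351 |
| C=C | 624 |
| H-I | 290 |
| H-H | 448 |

Bonds broken (reactants):
  C-C: 2 × 351 = 702
  C-H: 8 × 409 = 3272
  C=C: 1 × 624 = 624
  H-I: 1 × 290 = 290
  Σ(broken) = 4888 kJ
Bonds formed (products):
  C-C: 3 × 351 = 1053
  C-H: 9 × 409 = 3681
  C-I: 1 × 234 = 234
  Σ(formed) = 4968 kJ
ΔH = Σ(broken) − Σ(formed) = 4888 − 4968 = −80 kJ

ΔH ≈ −80 kJ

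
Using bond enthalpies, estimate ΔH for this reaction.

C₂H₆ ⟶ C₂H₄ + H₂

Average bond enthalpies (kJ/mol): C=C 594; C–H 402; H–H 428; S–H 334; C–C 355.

ΔH ≈ +137 kJ

Bonds broken (reactants):
  C–C: 1 × 355 = 355
  C–H: 6 × 402 = 2412
  Σ(broken) = 2767 kJ
Bonds formed (products):
  C–H: 4 × 402 = 1608
  C=C: 1 × 594 = 594
  H–H: 1 × 428 = 428
  Σ(formed) = 2630 kJ
ΔH = Σ(broken) − Σ(formed) = 2767 − 2630 = +137 kJ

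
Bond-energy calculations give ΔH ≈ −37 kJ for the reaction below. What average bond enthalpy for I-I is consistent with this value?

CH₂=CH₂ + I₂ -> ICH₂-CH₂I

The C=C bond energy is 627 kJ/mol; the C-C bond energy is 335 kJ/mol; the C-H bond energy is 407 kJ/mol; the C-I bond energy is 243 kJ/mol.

Let D be the I-I bond energy.
Σ(broken) = 4×407 + 1×627 + 1×D = 2255 + D
Σ(formed) = 1×335 + 4×407 + 2×243 = 2449
ΔH = Σ(broken) − Σ(formed) = (2255 + D) − (2449) = −194 + D
Setting this equal to −37 kJ gives D = 157 kJ/mol.

D(I-I) ≈ 157 kJ/mol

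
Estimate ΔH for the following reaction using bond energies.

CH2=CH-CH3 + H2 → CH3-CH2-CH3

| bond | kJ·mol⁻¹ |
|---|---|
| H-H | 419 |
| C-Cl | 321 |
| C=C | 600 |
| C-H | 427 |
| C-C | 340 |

ΔH ≈ −175 kJ

Bonds broken (reactants):
  C-C: 1 × 340 = 340
  C-H: 6 × 427 = 2562
  C=C: 1 × 600 = 600
  H-H: 1 × 419 = 419
  Σ(broken) = 3921 kJ
Bonds formed (products):
  C-C: 2 × 340 = 680
  C-H: 8 × 427 = 3416
  Σ(formed) = 4096 kJ
ΔH = Σ(broken) − Σ(formed) = 3921 − 4096 = −175 kJ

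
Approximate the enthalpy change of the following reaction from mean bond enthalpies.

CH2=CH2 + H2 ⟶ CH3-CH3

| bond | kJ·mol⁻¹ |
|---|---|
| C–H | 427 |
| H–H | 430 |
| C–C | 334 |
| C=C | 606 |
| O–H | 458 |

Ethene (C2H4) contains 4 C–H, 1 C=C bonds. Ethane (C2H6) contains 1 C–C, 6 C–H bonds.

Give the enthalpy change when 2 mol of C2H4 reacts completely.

Bonds broken (reactants):
  C–H: 4 × 427 = 1708
  C=C: 1 × 606 = 606
  H–H: 1 × 430 = 430
  Σ(broken) = 2744 kJ
Bonds formed (products):
  C–C: 1 × 334 = 334
  C–H: 6 × 427 = 2562
  Σ(formed) = 2896 kJ
ΔH = Σ(broken) − Σ(formed) = 2744 − 2896 = −152 kJ
For 2× the reaction as written: 2 × (−152) = −304 kJ

ΔH = −304 kJ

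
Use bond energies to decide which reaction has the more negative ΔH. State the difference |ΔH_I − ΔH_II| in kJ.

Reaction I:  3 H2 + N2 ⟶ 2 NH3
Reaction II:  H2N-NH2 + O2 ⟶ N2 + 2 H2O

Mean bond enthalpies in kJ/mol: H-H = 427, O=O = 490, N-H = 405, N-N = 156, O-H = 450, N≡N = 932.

Reaction I:
  Bonds broken (reactants):
    H-H: 3 × 427 = 1281
    N≡N: 1 × 932 = 932
    Σ(broken) = 2213 kJ
  Bonds formed (products):
    N-H: 6 × 405 = 2430
    Σ(formed) = 2430 kJ
  ΔH_I = 2213 − 2430 = −217 kJ
Reaction II:
  Bonds broken (reactants):
    N-H: 4 × 405 = 1620
    N-N: 1 × 156 = 156
    O=O: 1 × 490 = 490
    Σ(broken) = 2266 kJ
  Bonds formed (products):
    N≡N: 1 × 932 = 932
    O-H: 4 × 450 = 1800
    Σ(formed) = 2732 kJ
  ΔH_II = 2266 − 2732 = −466 kJ
ΔH_I − ΔH_II = +249 kJ, so reaction II has the more negative ΔH; |ΔH_I − ΔH_II| = 249 kJ.

Reaction II, by 249 kJ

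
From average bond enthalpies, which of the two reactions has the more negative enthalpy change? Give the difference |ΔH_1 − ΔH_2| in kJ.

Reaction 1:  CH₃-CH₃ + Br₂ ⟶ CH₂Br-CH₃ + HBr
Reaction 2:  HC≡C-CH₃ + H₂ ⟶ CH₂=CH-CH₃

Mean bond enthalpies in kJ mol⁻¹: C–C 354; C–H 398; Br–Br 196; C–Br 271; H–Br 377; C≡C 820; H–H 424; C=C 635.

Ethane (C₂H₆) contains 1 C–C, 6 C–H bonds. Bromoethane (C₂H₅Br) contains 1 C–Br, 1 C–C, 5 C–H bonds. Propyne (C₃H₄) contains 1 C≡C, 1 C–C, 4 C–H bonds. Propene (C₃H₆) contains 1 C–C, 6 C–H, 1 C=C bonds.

Reaction 1:
  Bonds broken (reactants):
    Br–Br: 1 × 196 = 196
    C–C: 1 × 354 = 354
    C–H: 6 × 398 = 2388
    Σ(broken) = 2938 kJ
  Bonds formed (products):
    C–Br: 1 × 271 = 271
    C–C: 1 × 354 = 354
    C–H: 5 × 398 = 1990
    H–Br: 1 × 377 = 377
    Σ(formed) = 2992 kJ
  ΔH_1 = 2938 − 2992 = −54 kJ
Reaction 2:
  Bonds broken (reactants):
    C≡C: 1 × 820 = 820
    C–C: 1 × 354 = 354
    C–H: 4 × 398 = 1592
    H–H: 1 × 424 = 424
    Σ(broken) = 3190 kJ
  Bonds formed (products):
    C–C: 1 × 354 = 354
    C–H: 6 × 398 = 2388
    C=C: 1 × 635 = 635
    Σ(formed) = 3377 kJ
  ΔH_2 = 3190 − 3377 = −187 kJ
ΔH_1 − ΔH_2 = +133 kJ, so reaction 2 has the more negative ΔH; |ΔH_1 − ΔH_2| = 133 kJ.

Reaction 2, by 133 kJ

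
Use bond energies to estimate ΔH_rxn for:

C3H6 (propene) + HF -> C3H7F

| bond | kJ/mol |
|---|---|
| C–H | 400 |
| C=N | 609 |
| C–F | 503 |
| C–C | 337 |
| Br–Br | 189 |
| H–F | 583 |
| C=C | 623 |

Bonds broken (reactants):
  C–C: 1 × 337 = 337
  C–H: 6 × 400 = 2400
  C=C: 1 × 623 = 623
  H–F: 1 × 583 = 583
  Σ(broken) = 3943 kJ
Bonds formed (products):
  C–C: 2 × 337 = 674
  C–F: 1 × 503 = 503
  C–H: 7 × 400 = 2800
  Σ(formed) = 3977 kJ
ΔH = Σ(broken) − Σ(formed) = 3943 − 3977 = −34 kJ

ΔH ≈ −34 kJ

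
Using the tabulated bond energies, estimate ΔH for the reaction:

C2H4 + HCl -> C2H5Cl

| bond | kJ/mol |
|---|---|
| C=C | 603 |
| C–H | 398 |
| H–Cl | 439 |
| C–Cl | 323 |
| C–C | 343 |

ΔH ≈ −22 kJ

Bonds broken (reactants):
  C–H: 4 × 398 = 1592
  C=C: 1 × 603 = 603
  H–Cl: 1 × 439 = 439
  Σ(broken) = 2634 kJ
Bonds formed (products):
  C–C: 1 × 343 = 343
  C–Cl: 1 × 323 = 323
  C–H: 5 × 398 = 1990
  Σ(formed) = 2656 kJ
ΔH = Σ(broken) − Σ(formed) = 2634 − 2656 = −22 kJ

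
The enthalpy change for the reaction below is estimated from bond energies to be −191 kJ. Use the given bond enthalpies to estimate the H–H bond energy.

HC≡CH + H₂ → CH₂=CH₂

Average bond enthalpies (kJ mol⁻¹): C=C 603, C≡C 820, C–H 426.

D(H–H) ≈ 444 kJ/mol

Let D be the H–H bond energy.
Σ(broken) = 1×820 + 2×426 + 1×D = 1672 + D
Σ(formed) = 4×426 + 1×603 = 2307
ΔH = Σ(broken) − Σ(formed) = (1672 + D) − (2307) = −635 + D
Setting this equal to −191 kJ gives D = 444 kJ/mol.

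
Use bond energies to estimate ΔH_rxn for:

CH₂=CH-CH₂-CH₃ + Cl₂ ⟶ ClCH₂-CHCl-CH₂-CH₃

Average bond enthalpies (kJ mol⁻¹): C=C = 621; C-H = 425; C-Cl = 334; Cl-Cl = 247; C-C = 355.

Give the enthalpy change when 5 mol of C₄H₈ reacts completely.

ΔH = −775 kJ

Bonds broken (reactants):
  C-C: 2 × 355 = 710
  C-H: 8 × 425 = 3400
  C=C: 1 × 621 = 621
  Cl-Cl: 1 × 247 = 247
  Σ(broken) = 4978 kJ
Bonds formed (products):
  C-C: 3 × 355 = 1065
  C-Cl: 2 × 334 = 668
  C-H: 8 × 425 = 3400
  Σ(formed) = 5133 kJ
ΔH = Σ(broken) − Σ(formed) = 4978 − 5133 = −155 kJ
For 5× the reaction as written: 5 × (−155) = −775 kJ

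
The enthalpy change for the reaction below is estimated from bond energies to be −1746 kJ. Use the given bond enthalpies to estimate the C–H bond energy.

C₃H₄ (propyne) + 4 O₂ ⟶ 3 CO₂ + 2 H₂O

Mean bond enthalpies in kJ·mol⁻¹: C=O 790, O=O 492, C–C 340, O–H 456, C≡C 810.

Let D be the C–H bond energy.
Σ(broken) = 1×810 + 1×340 + 4×D + 4×492 = 3118 + 4D
Σ(formed) = 6×790 + 4×456 = 6564
ΔH = Σ(broken) − Σ(formed) = (3118 + 4D) − (6564) = −3446 + 4D
Setting this equal to −1746 kJ gives 4D = 1700, so D = 425 kJ/mol.

D(C–H) ≈ 425 kJ/mol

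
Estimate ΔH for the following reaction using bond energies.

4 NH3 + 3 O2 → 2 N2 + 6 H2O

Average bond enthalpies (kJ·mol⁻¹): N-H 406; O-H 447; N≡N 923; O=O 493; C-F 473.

ΔH ≈ −859 kJ

Bonds broken (reactants):
  N-H: 12 × 406 = 4872
  O=O: 3 × 493 = 1479
  Σ(broken) = 6351 kJ
Bonds formed (products):
  N≡N: 2 × 923 = 1846
  O-H: 12 × 447 = 5364
  Σ(formed) = 7210 kJ
ΔH = Σ(broken) − Σ(formed) = 6351 − 7210 = −859 kJ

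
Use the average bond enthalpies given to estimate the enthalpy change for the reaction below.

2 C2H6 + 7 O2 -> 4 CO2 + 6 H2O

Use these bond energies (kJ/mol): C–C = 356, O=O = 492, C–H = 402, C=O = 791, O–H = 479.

Bonds broken (reactants):
  C–C: 2 × 356 = 712
  C–H: 12 × 402 = 4824
  O=O: 7 × 492 = 3444
  Σ(broken) = 8980 kJ
Bonds formed (products):
  C=O: 8 × 791 = 6328
  O–H: 12 × 479 = 5748
  Σ(formed) = 12076 kJ
ΔH = Σ(broken) − Σ(formed) = 8980 − 12076 = −3096 kJ

ΔH ≈ −3096 kJ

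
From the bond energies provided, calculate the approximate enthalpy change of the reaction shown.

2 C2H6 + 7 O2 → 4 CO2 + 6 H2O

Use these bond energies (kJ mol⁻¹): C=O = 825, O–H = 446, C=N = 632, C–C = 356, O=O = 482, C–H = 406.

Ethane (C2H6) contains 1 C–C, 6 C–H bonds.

ΔH ≈ −2994 kJ

Bonds broken (reactants):
  C–C: 2 × 356 = 712
  C–H: 12 × 406 = 4872
  O=O: 7 × 482 = 3374
  Σ(broken) = 8958 kJ
Bonds formed (products):
  C=O: 8 × 825 = 6600
  O–H: 12 × 446 = 5352
  Σ(formed) = 11952 kJ
ΔH = Σ(broken) − Σ(formed) = 8958 − 11952 = −2994 kJ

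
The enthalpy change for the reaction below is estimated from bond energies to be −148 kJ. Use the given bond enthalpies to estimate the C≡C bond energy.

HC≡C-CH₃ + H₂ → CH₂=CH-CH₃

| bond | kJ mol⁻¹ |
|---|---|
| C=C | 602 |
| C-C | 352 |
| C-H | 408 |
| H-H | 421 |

Let D be the C≡C bond energy.
Σ(broken) = 1×D + 1×352 + 4×408 + 1×421 = 2405 + D
Σ(formed) = 1×352 + 6×408 + 1×602 = 3402
ΔH = Σ(broken) − Σ(formed) = (2405 + D) − (3402) = −997 + D
Setting this equal to −148 kJ gives D = 849 kJ/mol.

D(C≡C) ≈ 849 kJ/mol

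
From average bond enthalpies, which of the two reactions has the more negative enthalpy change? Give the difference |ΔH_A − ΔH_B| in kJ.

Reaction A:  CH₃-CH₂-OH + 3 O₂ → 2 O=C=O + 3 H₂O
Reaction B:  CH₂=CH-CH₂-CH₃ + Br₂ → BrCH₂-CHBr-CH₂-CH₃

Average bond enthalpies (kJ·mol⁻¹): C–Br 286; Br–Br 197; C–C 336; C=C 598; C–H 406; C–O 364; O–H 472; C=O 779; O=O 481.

Reaction A, by 1190 kJ

Reaction A:
  Bonds broken (reactants):
    C–C: 1 × 336 = 336
    C–H: 5 × 406 = 2030
    C–O: 1 × 364 = 364
    O–H: 1 × 472 = 472
    O=O: 3 × 481 = 1443
    Σ(broken) = 4645 kJ
  Bonds formed (products):
    C=O: 4 × 779 = 3116
    O–H: 6 × 472 = 2832
    Σ(formed) = 5948 kJ
  ΔH_A = 4645 − 5948 = −1303 kJ
Reaction B:
  Bonds broken (reactants):
    Br–Br: 1 × 197 = 197
    C–C: 2 × 336 = 672
    C–H: 8 × 406 = 3248
    C=C: 1 × 598 = 598
    Σ(broken) = 4715 kJ
  Bonds formed (products):
    C–Br: 2 × 286 = 572
    C–C: 3 × 336 = 1008
    C–H: 8 × 406 = 3248
    Σ(formed) = 4828 kJ
  ΔH_B = 4715 − 4828 = −113 kJ
ΔH_A − ΔH_B = −1190 kJ, so reaction A has the more negative ΔH; |ΔH_A − ΔH_B| = 1190 kJ.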